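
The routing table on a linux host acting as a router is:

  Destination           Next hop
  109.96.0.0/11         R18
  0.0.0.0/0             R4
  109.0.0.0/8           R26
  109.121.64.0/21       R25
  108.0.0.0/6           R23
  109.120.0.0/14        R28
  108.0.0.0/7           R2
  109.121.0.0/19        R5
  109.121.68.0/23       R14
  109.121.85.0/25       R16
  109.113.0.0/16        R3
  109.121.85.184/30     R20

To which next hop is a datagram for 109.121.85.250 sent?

Routes whose prefix contains 109.121.85.250:
  0.0.0.0/0 (default, matches everything) -> R4
  108.0.0.0/6 (108.0.0.0 - 111.255.255.255) -> R23
  108.0.0.0/7 (108.0.0.0 - 109.255.255.255) -> R2
  109.0.0.0/8 (109.0.0.0 - 109.255.255.255) -> R26
  109.96.0.0/11 (109.96.0.0 - 109.127.255.255) -> R18
  109.120.0.0/14 (109.120.0.0 - 109.123.255.255) -> R28
More-specific entries that do NOT match:
  109.121.85.184/30 (109.121.85.184 - 109.121.85.187) does not contain 109.121.85.250
  109.121.85.0/25 (109.121.85.0 - 109.121.85.127) does not contain 109.121.85.250
  109.121.68.0/23 (109.121.68.0 - 109.121.69.255) does not contain 109.121.85.250
  109.121.64.0/21 (109.121.64.0 - 109.121.71.255) does not contain 109.121.85.250
  109.121.0.0/19 (109.121.0.0 - 109.121.31.255) does not contain 109.121.85.250
  109.113.0.0/16 (109.113.0.0 - 109.113.255.255) does not contain 109.121.85.250
Longest matching prefix is /14 -> next hop R28.

R28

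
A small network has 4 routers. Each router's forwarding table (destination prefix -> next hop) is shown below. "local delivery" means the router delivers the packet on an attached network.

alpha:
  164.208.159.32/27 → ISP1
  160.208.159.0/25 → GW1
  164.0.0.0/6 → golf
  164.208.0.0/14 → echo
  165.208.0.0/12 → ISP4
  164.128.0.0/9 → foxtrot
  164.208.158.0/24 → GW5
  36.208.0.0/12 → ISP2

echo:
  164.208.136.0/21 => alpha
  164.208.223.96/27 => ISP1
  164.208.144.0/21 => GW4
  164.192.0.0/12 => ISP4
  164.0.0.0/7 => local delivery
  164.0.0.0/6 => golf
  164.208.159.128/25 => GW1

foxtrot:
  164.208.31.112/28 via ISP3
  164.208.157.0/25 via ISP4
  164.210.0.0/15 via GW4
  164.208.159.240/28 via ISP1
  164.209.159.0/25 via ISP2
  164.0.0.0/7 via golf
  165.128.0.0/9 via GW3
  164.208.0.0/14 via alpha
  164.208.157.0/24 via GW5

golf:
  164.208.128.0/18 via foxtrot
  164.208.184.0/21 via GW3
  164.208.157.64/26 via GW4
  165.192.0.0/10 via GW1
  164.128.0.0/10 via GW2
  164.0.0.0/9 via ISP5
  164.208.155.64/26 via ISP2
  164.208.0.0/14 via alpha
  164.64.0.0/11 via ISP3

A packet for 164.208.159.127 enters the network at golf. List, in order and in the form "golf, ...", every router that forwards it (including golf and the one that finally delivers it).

At golf: longest match for 164.208.159.127 is 164.208.128.0/18 -> foxtrot
At foxtrot: longest match for 164.208.159.127 is 164.208.0.0/14 -> alpha
At alpha: longest match for 164.208.159.127 is 164.208.0.0/14 -> echo
At echo: longest match for 164.208.159.127 is 164.0.0.0/7 -> local delivery

golf, foxtrot, alpha, echo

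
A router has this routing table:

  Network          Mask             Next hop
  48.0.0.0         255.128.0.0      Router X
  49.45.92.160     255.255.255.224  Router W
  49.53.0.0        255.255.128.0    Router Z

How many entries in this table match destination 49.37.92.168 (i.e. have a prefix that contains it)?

No listed prefix contains 49.37.92.168.
Total matching entries: 0.

0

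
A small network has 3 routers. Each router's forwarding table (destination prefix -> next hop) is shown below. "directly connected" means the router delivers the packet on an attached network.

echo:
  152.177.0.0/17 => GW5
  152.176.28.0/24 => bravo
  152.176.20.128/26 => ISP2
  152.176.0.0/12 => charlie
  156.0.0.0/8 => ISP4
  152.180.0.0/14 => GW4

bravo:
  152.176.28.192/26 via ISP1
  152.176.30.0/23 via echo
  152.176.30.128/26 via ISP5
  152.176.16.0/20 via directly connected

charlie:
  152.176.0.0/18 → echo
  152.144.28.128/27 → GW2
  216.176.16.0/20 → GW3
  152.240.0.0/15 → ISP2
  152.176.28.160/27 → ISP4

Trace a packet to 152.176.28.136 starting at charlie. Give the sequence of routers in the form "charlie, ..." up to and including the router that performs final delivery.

At charlie: longest match for 152.176.28.136 is 152.176.0.0/18 -> echo
At echo: longest match for 152.176.28.136 is 152.176.28.0/24 -> bravo
At bravo: longest match for 152.176.28.136 is 152.176.16.0/20 -> directly connected

charlie, echo, bravo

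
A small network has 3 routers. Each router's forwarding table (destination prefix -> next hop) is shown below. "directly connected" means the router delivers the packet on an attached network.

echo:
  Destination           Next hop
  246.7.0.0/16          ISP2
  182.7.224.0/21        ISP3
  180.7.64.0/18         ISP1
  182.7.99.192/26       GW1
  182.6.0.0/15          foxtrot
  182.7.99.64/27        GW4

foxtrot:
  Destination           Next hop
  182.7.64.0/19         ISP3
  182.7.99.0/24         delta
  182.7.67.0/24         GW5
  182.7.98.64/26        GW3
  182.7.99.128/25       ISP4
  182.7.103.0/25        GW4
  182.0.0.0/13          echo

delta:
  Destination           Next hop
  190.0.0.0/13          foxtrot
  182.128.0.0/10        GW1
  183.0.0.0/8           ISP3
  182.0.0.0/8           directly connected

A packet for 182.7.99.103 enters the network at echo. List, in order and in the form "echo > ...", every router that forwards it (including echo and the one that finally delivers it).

At echo: longest match for 182.7.99.103 is 182.6.0.0/15 -> foxtrot
At foxtrot: longest match for 182.7.99.103 is 182.7.99.0/24 -> delta
At delta: longest match for 182.7.99.103 is 182.0.0.0/8 -> directly connected

echo > foxtrot > delta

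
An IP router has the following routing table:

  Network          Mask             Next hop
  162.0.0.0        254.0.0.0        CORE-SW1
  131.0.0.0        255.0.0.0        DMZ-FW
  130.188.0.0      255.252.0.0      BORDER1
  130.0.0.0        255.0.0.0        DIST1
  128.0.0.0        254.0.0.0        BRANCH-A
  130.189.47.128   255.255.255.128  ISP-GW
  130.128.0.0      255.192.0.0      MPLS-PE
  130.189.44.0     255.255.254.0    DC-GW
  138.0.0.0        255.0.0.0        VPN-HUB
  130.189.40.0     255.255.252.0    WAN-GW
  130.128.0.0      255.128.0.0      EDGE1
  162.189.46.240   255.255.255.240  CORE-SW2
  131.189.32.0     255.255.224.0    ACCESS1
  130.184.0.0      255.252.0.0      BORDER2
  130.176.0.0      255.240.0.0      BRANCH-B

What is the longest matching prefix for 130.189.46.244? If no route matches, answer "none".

130.188.0.0/14

Entries matching 130.189.46.244:
  130.0.0.0/8 (130.0.0.0 - 130.255.255.255)
  130.128.0.0/9 (130.128.0.0 - 130.255.255.255)
  130.128.0.0/10 (130.128.0.0 - 130.191.255.255)
  130.176.0.0/12 (130.176.0.0 - 130.191.255.255)
  130.188.0.0/14 (130.188.0.0 - 130.191.255.255)
Most specific is 130.188.0.0/14.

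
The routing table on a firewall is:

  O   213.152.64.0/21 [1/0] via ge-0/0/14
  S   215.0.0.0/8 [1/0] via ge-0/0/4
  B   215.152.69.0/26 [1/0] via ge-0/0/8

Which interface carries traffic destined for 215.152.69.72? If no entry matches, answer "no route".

ge-0/0/4

Routes whose prefix contains 215.152.69.72:
  215.0.0.0/8 (215.0.0.0 - 215.255.255.255) -> ge-0/0/4
More-specific entries that do NOT match:
  215.152.69.0/26 (215.152.69.0 - 215.152.69.63) does not contain 215.152.69.72
  213.152.64.0/21 (213.152.64.0 - 213.152.71.255) does not contain 215.152.69.72
Longest matching prefix is /8 -> interface ge-0/0/4.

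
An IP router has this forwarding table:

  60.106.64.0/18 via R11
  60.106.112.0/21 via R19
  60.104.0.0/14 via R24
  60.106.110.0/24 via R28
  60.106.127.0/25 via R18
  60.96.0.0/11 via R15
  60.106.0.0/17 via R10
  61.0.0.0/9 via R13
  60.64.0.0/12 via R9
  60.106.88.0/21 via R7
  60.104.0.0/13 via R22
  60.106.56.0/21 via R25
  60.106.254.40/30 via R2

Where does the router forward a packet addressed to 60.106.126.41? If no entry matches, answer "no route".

Routes whose prefix contains 60.106.126.41:
  60.96.0.0/11 (60.96.0.0 - 60.127.255.255) -> R15
  60.104.0.0/13 (60.104.0.0 - 60.111.255.255) -> R22
  60.104.0.0/14 (60.104.0.0 - 60.107.255.255) -> R24
  60.106.0.0/17 (60.106.0.0 - 60.106.127.255) -> R10
  60.106.64.0/18 (60.106.64.0 - 60.106.127.255) -> R11
More-specific entries that do NOT match:
  60.106.254.40/30 (60.106.254.40 - 60.106.254.43) does not contain 60.106.126.41
  60.106.127.0/25 (60.106.127.0 - 60.106.127.127) does not contain 60.106.126.41
  60.106.110.0/24 (60.106.110.0 - 60.106.110.255) does not contain 60.106.126.41
  60.106.112.0/21 (60.106.112.0 - 60.106.119.255) does not contain 60.106.126.41
  60.106.88.0/21 (60.106.88.0 - 60.106.95.255) does not contain 60.106.126.41
  60.106.56.0/21 (60.106.56.0 - 60.106.63.255) does not contain 60.106.126.41
Longest matching prefix is /18 -> next hop R11.

R11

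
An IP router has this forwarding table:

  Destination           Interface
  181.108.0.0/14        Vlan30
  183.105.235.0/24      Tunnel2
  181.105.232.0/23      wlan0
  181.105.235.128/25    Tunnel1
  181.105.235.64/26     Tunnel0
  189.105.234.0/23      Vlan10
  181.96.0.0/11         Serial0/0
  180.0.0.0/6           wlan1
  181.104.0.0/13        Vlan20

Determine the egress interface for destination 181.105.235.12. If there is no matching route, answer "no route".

Vlan20

Routes whose prefix contains 181.105.235.12:
  180.0.0.0/6 (180.0.0.0 - 183.255.255.255) -> wlan1
  181.96.0.0/11 (181.96.0.0 - 181.127.255.255) -> Serial0/0
  181.104.0.0/13 (181.104.0.0 - 181.111.255.255) -> Vlan20
More-specific entries that do NOT match:
  181.105.235.64/26 (181.105.235.64 - 181.105.235.127) does not contain 181.105.235.12
  181.105.235.128/25 (181.105.235.128 - 181.105.235.255) does not contain 181.105.235.12
  183.105.235.0/24 (183.105.235.0 - 183.105.235.255) does not contain 181.105.235.12
  181.105.232.0/23 (181.105.232.0 - 181.105.233.255) does not contain 181.105.235.12
  189.105.234.0/23 (189.105.234.0 - 189.105.235.255) does not contain 181.105.235.12
  181.108.0.0/14 (181.108.0.0 - 181.111.255.255) does not contain 181.105.235.12
Longest matching prefix is /13 -> interface Vlan20.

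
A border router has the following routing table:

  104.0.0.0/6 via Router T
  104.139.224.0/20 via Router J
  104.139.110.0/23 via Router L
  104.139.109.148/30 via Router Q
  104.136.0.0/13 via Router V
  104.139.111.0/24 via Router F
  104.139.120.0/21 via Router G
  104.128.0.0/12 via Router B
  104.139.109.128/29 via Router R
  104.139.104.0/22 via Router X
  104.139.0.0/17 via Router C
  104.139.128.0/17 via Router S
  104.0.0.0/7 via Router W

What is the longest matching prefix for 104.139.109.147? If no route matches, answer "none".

104.139.0.0/17

Entries matching 104.139.109.147:
  104.0.0.0/6 (104.0.0.0 - 107.255.255.255)
  104.0.0.0/7 (104.0.0.0 - 105.255.255.255)
  104.128.0.0/12 (104.128.0.0 - 104.143.255.255)
  104.136.0.0/13 (104.136.0.0 - 104.143.255.255)
  104.139.0.0/17 (104.139.0.0 - 104.139.127.255)
Most specific is 104.139.0.0/17.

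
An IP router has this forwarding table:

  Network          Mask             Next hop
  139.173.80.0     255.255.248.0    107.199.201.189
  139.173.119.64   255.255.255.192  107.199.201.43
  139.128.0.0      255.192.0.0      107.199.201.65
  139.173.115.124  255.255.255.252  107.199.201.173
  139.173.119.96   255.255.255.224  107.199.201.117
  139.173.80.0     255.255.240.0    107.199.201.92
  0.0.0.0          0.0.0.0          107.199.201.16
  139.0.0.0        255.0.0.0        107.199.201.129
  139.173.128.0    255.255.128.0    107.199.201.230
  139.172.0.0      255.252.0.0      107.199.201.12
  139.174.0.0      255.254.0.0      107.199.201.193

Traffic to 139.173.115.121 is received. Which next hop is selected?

Routes whose prefix contains 139.173.115.121:
  0.0.0.0/0 (default, matches everything) -> 107.199.201.16
  139.0.0.0/8 (139.0.0.0 - 139.255.255.255) -> 107.199.201.129
  139.128.0.0/10 (139.128.0.0 - 139.191.255.255) -> 107.199.201.65
  139.172.0.0/14 (139.172.0.0 - 139.175.255.255) -> 107.199.201.12
More-specific entries that do NOT match:
  139.173.115.124/30 (139.173.115.124 - 139.173.115.127) does not contain 139.173.115.121
  139.173.119.96/27 (139.173.119.96 - 139.173.119.127) does not contain 139.173.115.121
  139.173.119.64/26 (139.173.119.64 - 139.173.119.127) does not contain 139.173.115.121
  139.173.80.0/21 (139.173.80.0 - 139.173.87.255) does not contain 139.173.115.121
  139.173.80.0/20 (139.173.80.0 - 139.173.95.255) does not contain 139.173.115.121
  139.173.128.0/17 (139.173.128.0 - 139.173.255.255) does not contain 139.173.115.121
  139.174.0.0/15 (139.174.0.0 - 139.175.255.255) does not contain 139.173.115.121
Longest matching prefix is /14 -> next hop 107.199.201.12.

107.199.201.12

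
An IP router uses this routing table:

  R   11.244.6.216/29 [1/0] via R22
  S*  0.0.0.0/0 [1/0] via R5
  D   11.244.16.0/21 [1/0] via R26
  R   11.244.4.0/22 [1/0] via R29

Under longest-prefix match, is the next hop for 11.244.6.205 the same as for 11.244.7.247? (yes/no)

11.244.6.205: longest match 11.244.4.0/22 -> R29
11.244.7.247: longest match 11.244.4.0/22 -> R29

yes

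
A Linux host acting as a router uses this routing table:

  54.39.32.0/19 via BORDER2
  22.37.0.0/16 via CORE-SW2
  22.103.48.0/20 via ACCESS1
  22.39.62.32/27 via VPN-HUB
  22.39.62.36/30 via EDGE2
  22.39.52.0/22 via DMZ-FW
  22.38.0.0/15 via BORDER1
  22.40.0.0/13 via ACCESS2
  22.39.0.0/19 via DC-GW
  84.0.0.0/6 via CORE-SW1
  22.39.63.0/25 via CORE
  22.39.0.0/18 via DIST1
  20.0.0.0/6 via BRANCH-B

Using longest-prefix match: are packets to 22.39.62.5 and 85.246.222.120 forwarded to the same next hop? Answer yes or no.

22.39.62.5: longest match 22.39.0.0/18 -> DIST1
85.246.222.120: longest match 84.0.0.0/6 -> CORE-SW1

no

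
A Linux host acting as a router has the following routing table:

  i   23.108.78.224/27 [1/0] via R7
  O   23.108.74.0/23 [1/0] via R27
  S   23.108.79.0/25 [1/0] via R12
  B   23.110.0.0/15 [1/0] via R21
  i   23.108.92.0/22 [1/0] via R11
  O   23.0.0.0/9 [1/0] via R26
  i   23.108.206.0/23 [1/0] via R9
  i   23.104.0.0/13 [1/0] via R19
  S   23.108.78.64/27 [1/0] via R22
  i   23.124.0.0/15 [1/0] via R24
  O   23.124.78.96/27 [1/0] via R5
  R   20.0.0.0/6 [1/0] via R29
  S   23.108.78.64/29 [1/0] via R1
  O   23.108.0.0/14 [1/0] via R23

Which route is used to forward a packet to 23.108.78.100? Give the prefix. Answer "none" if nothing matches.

23.108.0.0/14

Entries matching 23.108.78.100:
  20.0.0.0/6 (20.0.0.0 - 23.255.255.255)
  23.0.0.0/9 (23.0.0.0 - 23.127.255.255)
  23.104.0.0/13 (23.104.0.0 - 23.111.255.255)
  23.108.0.0/14 (23.108.0.0 - 23.111.255.255)
Most specific is 23.108.0.0/14.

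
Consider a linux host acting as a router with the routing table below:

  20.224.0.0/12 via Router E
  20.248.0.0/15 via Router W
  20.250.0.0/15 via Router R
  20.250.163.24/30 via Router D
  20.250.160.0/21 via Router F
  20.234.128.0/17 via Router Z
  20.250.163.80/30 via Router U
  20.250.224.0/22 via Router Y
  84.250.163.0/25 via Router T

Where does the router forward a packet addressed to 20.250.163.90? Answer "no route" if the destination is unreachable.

Routes whose prefix contains 20.250.163.90:
  20.250.0.0/15 (20.250.0.0 - 20.251.255.255) -> Router R
  20.250.160.0/21 (20.250.160.0 - 20.250.167.255) -> Router F
More-specific entries that do NOT match:
  20.250.163.24/30 (20.250.163.24 - 20.250.163.27) does not contain 20.250.163.90
  20.250.163.80/30 (20.250.163.80 - 20.250.163.83) does not contain 20.250.163.90
  84.250.163.0/25 (84.250.163.0 - 84.250.163.127) does not contain 20.250.163.90
  20.250.224.0/22 (20.250.224.0 - 20.250.227.255) does not contain 20.250.163.90
Longest matching prefix is /21 -> next hop Router F.

Router F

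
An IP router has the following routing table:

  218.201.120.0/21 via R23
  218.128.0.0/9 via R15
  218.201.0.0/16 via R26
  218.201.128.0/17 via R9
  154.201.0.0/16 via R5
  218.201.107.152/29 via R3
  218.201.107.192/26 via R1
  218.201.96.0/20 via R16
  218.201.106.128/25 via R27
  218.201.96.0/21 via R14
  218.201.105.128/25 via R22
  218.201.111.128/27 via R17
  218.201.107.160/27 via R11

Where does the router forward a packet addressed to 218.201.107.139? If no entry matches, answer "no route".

R16

Routes whose prefix contains 218.201.107.139:
  218.128.0.0/9 (218.128.0.0 - 218.255.255.255) -> R15
  218.201.0.0/16 (218.201.0.0 - 218.201.255.255) -> R26
  218.201.96.0/20 (218.201.96.0 - 218.201.111.255) -> R16
More-specific entries that do NOT match:
  218.201.107.152/29 (218.201.107.152 - 218.201.107.159) does not contain 218.201.107.139
  218.201.111.128/27 (218.201.111.128 - 218.201.111.159) does not contain 218.201.107.139
  218.201.107.160/27 (218.201.107.160 - 218.201.107.191) does not contain 218.201.107.139
  218.201.107.192/26 (218.201.107.192 - 218.201.107.255) does not contain 218.201.107.139
  218.201.106.128/25 (218.201.106.128 - 218.201.106.255) does not contain 218.201.107.139
  218.201.105.128/25 (218.201.105.128 - 218.201.105.255) does not contain 218.201.107.139
  218.201.120.0/21 (218.201.120.0 - 218.201.127.255) does not contain 218.201.107.139
  218.201.96.0/21 (218.201.96.0 - 218.201.103.255) does not contain 218.201.107.139
Longest matching prefix is /20 -> next hop R16.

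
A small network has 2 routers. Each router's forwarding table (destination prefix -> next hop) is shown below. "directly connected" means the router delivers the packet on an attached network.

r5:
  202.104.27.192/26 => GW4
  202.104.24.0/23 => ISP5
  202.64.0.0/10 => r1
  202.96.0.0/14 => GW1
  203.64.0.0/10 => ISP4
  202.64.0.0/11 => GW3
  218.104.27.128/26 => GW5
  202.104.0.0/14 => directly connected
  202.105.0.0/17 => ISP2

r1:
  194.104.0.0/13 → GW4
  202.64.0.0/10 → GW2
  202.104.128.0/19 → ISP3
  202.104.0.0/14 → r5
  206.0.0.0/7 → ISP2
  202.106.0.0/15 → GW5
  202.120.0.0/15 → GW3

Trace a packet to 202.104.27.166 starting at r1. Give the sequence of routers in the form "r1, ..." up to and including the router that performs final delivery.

r1, r5

At r1: longest match for 202.104.27.166 is 202.104.0.0/14 -> r5
At r5: longest match for 202.104.27.166 is 202.104.0.0/14 -> directly connected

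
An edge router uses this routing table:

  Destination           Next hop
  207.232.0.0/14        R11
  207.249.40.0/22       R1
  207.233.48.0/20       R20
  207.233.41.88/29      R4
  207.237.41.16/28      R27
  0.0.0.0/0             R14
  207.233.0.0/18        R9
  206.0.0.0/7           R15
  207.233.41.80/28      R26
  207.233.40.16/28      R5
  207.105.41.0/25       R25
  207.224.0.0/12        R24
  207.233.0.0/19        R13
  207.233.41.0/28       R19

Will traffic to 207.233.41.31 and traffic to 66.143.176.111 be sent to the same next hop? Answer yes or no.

no

207.233.41.31: longest match 207.233.0.0/18 -> R9
66.143.176.111: longest match 0.0.0.0/0 -> R14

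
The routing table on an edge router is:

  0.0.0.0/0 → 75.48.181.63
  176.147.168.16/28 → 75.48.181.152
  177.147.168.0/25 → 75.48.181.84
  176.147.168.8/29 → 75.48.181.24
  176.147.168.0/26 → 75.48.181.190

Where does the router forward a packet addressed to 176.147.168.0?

Routes whose prefix contains 176.147.168.0:
  0.0.0.0/0 (default, matches everything) -> 75.48.181.63
  176.147.168.0/26 (176.147.168.0 - 176.147.168.63) -> 75.48.181.190
More-specific entries that do NOT match:
  176.147.168.8/29 (176.147.168.8 - 176.147.168.15) does not contain 176.147.168.0
  176.147.168.16/28 (176.147.168.16 - 176.147.168.31) does not contain 176.147.168.0
Longest matching prefix is /26 -> next hop 75.48.181.190.

75.48.181.190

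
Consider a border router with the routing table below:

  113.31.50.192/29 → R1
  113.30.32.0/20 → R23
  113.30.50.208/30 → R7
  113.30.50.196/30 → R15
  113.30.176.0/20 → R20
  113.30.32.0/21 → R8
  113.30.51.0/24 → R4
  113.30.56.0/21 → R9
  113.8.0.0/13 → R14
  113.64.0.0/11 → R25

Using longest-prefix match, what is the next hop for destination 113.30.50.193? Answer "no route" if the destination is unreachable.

no route

No entry's prefix contains 113.30.50.193; there is no default route.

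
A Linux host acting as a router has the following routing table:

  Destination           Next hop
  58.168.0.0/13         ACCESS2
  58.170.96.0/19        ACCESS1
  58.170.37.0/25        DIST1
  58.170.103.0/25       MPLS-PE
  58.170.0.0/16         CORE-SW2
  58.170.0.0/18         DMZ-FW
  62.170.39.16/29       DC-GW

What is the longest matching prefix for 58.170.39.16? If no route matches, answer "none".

Entries matching 58.170.39.16:
  58.168.0.0/13 (58.168.0.0 - 58.175.255.255)
  58.170.0.0/16 (58.170.0.0 - 58.170.255.255)
  58.170.0.0/18 (58.170.0.0 - 58.170.63.255)
Most specific is 58.170.0.0/18.

58.170.0.0/18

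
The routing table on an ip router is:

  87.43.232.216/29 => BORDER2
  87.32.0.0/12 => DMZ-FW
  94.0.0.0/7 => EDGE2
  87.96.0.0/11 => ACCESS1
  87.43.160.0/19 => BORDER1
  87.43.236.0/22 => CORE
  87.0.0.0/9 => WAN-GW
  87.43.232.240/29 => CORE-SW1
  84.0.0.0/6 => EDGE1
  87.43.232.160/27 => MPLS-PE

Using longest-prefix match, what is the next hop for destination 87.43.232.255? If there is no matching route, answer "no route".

DMZ-FW

Routes whose prefix contains 87.43.232.255:
  84.0.0.0/6 (84.0.0.0 - 87.255.255.255) -> EDGE1
  87.0.0.0/9 (87.0.0.0 - 87.127.255.255) -> WAN-GW
  87.32.0.0/12 (87.32.0.0 - 87.47.255.255) -> DMZ-FW
More-specific entries that do NOT match:
  87.43.232.216/29 (87.43.232.216 - 87.43.232.223) does not contain 87.43.232.255
  87.43.232.240/29 (87.43.232.240 - 87.43.232.247) does not contain 87.43.232.255
  87.43.232.160/27 (87.43.232.160 - 87.43.232.191) does not contain 87.43.232.255
  87.43.236.0/22 (87.43.236.0 - 87.43.239.255) does not contain 87.43.232.255
  87.43.160.0/19 (87.43.160.0 - 87.43.191.255) does not contain 87.43.232.255
Longest matching prefix is /12 -> next hop DMZ-FW.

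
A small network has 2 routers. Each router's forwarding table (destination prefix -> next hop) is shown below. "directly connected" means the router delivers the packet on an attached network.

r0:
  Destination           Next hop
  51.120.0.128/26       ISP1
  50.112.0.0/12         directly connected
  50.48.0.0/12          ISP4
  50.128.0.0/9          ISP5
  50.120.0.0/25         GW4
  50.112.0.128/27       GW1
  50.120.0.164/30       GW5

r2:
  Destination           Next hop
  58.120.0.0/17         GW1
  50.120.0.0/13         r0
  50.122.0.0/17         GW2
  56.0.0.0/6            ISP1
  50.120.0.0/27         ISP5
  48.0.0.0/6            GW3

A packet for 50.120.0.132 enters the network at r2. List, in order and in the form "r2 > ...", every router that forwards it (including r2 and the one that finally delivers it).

At r2: longest match for 50.120.0.132 is 50.120.0.0/13 -> r0
At r0: longest match for 50.120.0.132 is 50.112.0.0/12 -> directly connected

r2 > r0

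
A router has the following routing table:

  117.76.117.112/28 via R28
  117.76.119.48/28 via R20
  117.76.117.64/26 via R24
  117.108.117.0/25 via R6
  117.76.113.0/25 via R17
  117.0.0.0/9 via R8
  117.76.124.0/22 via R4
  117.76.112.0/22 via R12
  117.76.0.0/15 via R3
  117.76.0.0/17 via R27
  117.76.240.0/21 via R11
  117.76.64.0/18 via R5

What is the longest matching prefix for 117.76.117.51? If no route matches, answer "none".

117.76.64.0/18

Entries matching 117.76.117.51:
  117.0.0.0/9 (117.0.0.0 - 117.127.255.255)
  117.76.0.0/15 (117.76.0.0 - 117.77.255.255)
  117.76.0.0/17 (117.76.0.0 - 117.76.127.255)
  117.76.64.0/18 (117.76.64.0 - 117.76.127.255)
Most specific is 117.76.64.0/18.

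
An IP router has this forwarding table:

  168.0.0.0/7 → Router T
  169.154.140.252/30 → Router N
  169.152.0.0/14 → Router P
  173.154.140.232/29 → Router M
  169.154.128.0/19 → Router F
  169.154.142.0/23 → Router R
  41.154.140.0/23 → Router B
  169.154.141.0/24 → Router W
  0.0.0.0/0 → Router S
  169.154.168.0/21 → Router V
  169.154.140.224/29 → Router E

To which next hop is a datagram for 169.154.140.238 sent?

Router F

Routes whose prefix contains 169.154.140.238:
  0.0.0.0/0 (default, matches everything) -> Router S
  168.0.0.0/7 (168.0.0.0 - 169.255.255.255) -> Router T
  169.152.0.0/14 (169.152.0.0 - 169.155.255.255) -> Router P
  169.154.128.0/19 (169.154.128.0 - 169.154.159.255) -> Router F
More-specific entries that do NOT match:
  169.154.140.252/30 (169.154.140.252 - 169.154.140.255) does not contain 169.154.140.238
  173.154.140.232/29 (173.154.140.232 - 173.154.140.239) does not contain 169.154.140.238
  169.154.140.224/29 (169.154.140.224 - 169.154.140.231) does not contain 169.154.140.238
  169.154.141.0/24 (169.154.141.0 - 169.154.141.255) does not contain 169.154.140.238
  169.154.142.0/23 (169.154.142.0 - 169.154.143.255) does not contain 169.154.140.238
  41.154.140.0/23 (41.154.140.0 - 41.154.141.255) does not contain 169.154.140.238
  169.154.168.0/21 (169.154.168.0 - 169.154.175.255) does not contain 169.154.140.238
Longest matching prefix is /19 -> next hop Router F.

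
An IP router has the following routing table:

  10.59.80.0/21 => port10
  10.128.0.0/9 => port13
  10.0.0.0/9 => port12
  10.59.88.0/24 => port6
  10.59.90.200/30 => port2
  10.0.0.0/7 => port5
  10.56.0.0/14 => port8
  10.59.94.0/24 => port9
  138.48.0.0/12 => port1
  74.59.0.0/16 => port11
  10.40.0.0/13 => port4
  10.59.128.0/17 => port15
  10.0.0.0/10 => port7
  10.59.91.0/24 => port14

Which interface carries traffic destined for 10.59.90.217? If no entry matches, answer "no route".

port8

Routes whose prefix contains 10.59.90.217:
  10.0.0.0/7 (10.0.0.0 - 11.255.255.255) -> port5
  10.0.0.0/9 (10.0.0.0 - 10.127.255.255) -> port12
  10.0.0.0/10 (10.0.0.0 - 10.63.255.255) -> port7
  10.56.0.0/14 (10.56.0.0 - 10.59.255.255) -> port8
More-specific entries that do NOT match:
  10.59.90.200/30 (10.59.90.200 - 10.59.90.203) does not contain 10.59.90.217
  10.59.88.0/24 (10.59.88.0 - 10.59.88.255) does not contain 10.59.90.217
  10.59.94.0/24 (10.59.94.0 - 10.59.94.255) does not contain 10.59.90.217
  10.59.91.0/24 (10.59.91.0 - 10.59.91.255) does not contain 10.59.90.217
  10.59.80.0/21 (10.59.80.0 - 10.59.87.255) does not contain 10.59.90.217
  10.59.128.0/17 (10.59.128.0 - 10.59.255.255) does not contain 10.59.90.217
  74.59.0.0/16 (74.59.0.0 - 74.59.255.255) does not contain 10.59.90.217
Longest matching prefix is /14 -> interface port8.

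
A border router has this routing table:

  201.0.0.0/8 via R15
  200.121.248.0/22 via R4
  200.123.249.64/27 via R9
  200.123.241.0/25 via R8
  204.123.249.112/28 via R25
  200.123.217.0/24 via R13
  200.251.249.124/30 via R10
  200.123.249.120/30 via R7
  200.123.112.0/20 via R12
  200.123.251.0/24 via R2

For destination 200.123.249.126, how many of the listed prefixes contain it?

0

No listed prefix contains 200.123.249.126.
Total matching entries: 0.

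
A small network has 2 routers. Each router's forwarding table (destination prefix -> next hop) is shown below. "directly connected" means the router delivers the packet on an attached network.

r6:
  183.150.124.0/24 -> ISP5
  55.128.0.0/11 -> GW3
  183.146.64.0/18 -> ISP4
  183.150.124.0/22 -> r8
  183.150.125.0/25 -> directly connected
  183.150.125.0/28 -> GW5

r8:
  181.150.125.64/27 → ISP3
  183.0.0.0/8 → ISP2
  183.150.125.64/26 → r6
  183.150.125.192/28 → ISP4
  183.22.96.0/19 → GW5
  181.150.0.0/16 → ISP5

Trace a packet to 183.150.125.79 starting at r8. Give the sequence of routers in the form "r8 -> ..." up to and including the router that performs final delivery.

At r8: longest match for 183.150.125.79 is 183.150.125.64/26 -> r6
At r6: longest match for 183.150.125.79 is 183.150.125.0/25 -> directly connected

r8 -> r6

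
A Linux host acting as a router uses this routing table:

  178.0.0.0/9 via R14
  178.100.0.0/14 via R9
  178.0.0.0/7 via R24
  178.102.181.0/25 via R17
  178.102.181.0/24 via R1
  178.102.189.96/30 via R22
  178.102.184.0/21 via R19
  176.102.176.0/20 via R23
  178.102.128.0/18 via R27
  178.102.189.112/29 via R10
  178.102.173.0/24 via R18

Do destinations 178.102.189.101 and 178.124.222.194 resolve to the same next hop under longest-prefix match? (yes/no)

178.102.189.101: longest match 178.102.184.0/21 -> R19
178.124.222.194: longest match 178.0.0.0/9 -> R14

no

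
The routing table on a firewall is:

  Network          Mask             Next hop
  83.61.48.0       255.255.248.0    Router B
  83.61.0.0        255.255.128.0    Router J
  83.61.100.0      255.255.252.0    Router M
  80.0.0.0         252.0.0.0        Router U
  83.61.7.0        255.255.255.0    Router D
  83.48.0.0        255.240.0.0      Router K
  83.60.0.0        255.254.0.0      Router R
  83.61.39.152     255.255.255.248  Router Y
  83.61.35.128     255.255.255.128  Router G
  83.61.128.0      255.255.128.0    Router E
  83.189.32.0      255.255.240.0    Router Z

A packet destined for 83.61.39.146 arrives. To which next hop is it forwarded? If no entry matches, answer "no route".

Routes whose prefix contains 83.61.39.146:
  80.0.0.0/6 (80.0.0.0 - 83.255.255.255) -> Router U
  83.48.0.0/12 (83.48.0.0 - 83.63.255.255) -> Router K
  83.60.0.0/15 (83.60.0.0 - 83.61.255.255) -> Router R
  83.61.0.0/17 (83.61.0.0 - 83.61.127.255) -> Router J
More-specific entries that do NOT match:
  83.61.39.152/29 (83.61.39.152 - 83.61.39.159) does not contain 83.61.39.146
  83.61.35.128/25 (83.61.35.128 - 83.61.35.255) does not contain 83.61.39.146
  83.61.7.0/24 (83.61.7.0 - 83.61.7.255) does not contain 83.61.39.146
  83.61.100.0/22 (83.61.100.0 - 83.61.103.255) does not contain 83.61.39.146
  83.61.48.0/21 (83.61.48.0 - 83.61.55.255) does not contain 83.61.39.146
  83.189.32.0/20 (83.189.32.0 - 83.189.47.255) does not contain 83.61.39.146
Longest matching prefix is /17 -> next hop Router J.

Router J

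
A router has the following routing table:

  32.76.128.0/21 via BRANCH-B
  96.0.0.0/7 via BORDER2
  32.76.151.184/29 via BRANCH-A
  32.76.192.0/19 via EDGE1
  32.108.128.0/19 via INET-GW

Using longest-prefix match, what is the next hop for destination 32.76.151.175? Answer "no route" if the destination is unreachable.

No entry's prefix contains 32.76.151.175; there is no default route.

no route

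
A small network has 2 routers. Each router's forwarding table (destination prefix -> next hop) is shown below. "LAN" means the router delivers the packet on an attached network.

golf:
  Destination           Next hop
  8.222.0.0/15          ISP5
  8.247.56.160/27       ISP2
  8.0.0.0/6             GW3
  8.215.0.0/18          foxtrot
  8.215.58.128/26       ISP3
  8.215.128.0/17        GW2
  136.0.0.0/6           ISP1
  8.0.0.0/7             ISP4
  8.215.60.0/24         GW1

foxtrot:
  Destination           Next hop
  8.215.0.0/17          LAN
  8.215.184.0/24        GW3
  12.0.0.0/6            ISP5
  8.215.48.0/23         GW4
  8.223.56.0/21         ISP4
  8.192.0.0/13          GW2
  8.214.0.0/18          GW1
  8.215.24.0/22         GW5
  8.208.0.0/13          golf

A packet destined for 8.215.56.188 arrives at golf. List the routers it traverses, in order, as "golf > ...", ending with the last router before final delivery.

golf > foxtrot

At golf: longest match for 8.215.56.188 is 8.215.0.0/18 -> foxtrot
At foxtrot: longest match for 8.215.56.188 is 8.215.0.0/17 -> LAN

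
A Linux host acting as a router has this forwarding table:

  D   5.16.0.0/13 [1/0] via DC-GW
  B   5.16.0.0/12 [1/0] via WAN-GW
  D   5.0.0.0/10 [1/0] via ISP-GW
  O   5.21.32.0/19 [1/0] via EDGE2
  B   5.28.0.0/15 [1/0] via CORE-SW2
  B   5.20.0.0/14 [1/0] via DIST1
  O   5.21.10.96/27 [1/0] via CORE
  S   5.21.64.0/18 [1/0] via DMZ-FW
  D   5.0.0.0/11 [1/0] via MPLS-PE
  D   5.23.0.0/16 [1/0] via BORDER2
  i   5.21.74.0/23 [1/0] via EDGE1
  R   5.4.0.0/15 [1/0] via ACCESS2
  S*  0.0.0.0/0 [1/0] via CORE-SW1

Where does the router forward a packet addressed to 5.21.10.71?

Routes whose prefix contains 5.21.10.71:
  0.0.0.0/0 (default, matches everything) -> CORE-SW1
  5.0.0.0/10 (5.0.0.0 - 5.63.255.255) -> ISP-GW
  5.0.0.0/11 (5.0.0.0 - 5.31.255.255) -> MPLS-PE
  5.16.0.0/12 (5.16.0.0 - 5.31.255.255) -> WAN-GW
  5.16.0.0/13 (5.16.0.0 - 5.23.255.255) -> DC-GW
  5.20.0.0/14 (5.20.0.0 - 5.23.255.255) -> DIST1
More-specific entries that do NOT match:
  5.21.10.96/27 (5.21.10.96 - 5.21.10.127) does not contain 5.21.10.71
  5.21.74.0/23 (5.21.74.0 - 5.21.75.255) does not contain 5.21.10.71
  5.21.32.0/19 (5.21.32.0 - 5.21.63.255) does not contain 5.21.10.71
  5.21.64.0/18 (5.21.64.0 - 5.21.127.255) does not contain 5.21.10.71
  5.23.0.0/16 (5.23.0.0 - 5.23.255.255) does not contain 5.21.10.71
  5.28.0.0/15 (5.28.0.0 - 5.29.255.255) does not contain 5.21.10.71
  5.4.0.0/15 (5.4.0.0 - 5.5.255.255) does not contain 5.21.10.71
Longest matching prefix is /14 -> next hop DIST1.

DIST1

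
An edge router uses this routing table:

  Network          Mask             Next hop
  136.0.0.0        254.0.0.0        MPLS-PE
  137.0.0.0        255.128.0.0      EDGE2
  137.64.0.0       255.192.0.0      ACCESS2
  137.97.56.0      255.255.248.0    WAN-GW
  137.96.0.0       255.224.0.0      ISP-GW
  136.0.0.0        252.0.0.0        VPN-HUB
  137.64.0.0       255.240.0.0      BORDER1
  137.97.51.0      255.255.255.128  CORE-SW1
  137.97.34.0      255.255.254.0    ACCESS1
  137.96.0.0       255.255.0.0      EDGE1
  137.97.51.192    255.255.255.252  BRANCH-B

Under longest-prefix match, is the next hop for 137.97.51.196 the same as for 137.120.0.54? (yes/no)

137.97.51.196: longest match 137.96.0.0/11 -> ISP-GW
137.120.0.54: longest match 137.96.0.0/11 -> ISP-GW

yes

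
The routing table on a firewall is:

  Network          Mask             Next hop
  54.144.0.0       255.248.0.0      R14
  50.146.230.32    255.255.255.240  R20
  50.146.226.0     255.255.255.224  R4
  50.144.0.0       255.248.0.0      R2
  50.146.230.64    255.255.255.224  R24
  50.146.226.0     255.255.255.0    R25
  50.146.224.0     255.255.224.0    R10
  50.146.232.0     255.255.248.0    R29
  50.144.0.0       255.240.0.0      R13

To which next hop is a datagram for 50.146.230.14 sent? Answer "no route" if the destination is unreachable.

Routes whose prefix contains 50.146.230.14:
  50.144.0.0/12 (50.144.0.0 - 50.159.255.255) -> R13
  50.144.0.0/13 (50.144.0.0 - 50.151.255.255) -> R2
  50.146.224.0/19 (50.146.224.0 - 50.146.255.255) -> R10
More-specific entries that do NOT match:
  50.146.230.32/28 (50.146.230.32 - 50.146.230.47) does not contain 50.146.230.14
  50.146.226.0/27 (50.146.226.0 - 50.146.226.31) does not contain 50.146.230.14
  50.146.230.64/27 (50.146.230.64 - 50.146.230.95) does not contain 50.146.230.14
  50.146.226.0/24 (50.146.226.0 - 50.146.226.255) does not contain 50.146.230.14
  50.146.232.0/21 (50.146.232.0 - 50.146.239.255) does not contain 50.146.230.14
Longest matching prefix is /19 -> next hop R10.

R10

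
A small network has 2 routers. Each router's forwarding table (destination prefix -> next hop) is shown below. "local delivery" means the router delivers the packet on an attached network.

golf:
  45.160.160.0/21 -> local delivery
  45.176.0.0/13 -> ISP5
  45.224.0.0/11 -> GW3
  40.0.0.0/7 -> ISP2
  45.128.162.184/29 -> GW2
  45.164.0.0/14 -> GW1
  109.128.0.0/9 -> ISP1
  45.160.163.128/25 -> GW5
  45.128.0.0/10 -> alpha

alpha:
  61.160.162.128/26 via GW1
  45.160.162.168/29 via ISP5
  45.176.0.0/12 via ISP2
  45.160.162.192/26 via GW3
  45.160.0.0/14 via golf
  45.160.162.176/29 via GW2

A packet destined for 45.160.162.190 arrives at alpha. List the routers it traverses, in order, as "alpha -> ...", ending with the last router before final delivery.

alpha -> golf

At alpha: longest match for 45.160.162.190 is 45.160.0.0/14 -> golf
At golf: longest match for 45.160.162.190 is 45.160.160.0/21 -> local delivery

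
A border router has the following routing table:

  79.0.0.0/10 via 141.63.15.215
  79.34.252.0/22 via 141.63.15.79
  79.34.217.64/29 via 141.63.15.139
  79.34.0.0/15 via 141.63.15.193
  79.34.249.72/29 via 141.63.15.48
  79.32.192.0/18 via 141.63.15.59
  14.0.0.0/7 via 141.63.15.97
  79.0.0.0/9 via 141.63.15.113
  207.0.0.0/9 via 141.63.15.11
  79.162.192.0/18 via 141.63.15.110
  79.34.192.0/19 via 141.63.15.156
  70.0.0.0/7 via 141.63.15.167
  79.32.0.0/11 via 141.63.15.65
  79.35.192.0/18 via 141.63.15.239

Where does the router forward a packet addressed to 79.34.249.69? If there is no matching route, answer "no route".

Routes whose prefix contains 79.34.249.69:
  79.0.0.0/9 (79.0.0.0 - 79.127.255.255) -> 141.63.15.113
  79.0.0.0/10 (79.0.0.0 - 79.63.255.255) -> 141.63.15.215
  79.32.0.0/11 (79.32.0.0 - 79.63.255.255) -> 141.63.15.65
  79.34.0.0/15 (79.34.0.0 - 79.35.255.255) -> 141.63.15.193
More-specific entries that do NOT match:
  79.34.217.64/29 (79.34.217.64 - 79.34.217.71) does not contain 79.34.249.69
  79.34.249.72/29 (79.34.249.72 - 79.34.249.79) does not contain 79.34.249.69
  79.34.252.0/22 (79.34.252.0 - 79.34.255.255) does not contain 79.34.249.69
  79.34.192.0/19 (79.34.192.0 - 79.34.223.255) does not contain 79.34.249.69
  79.32.192.0/18 (79.32.192.0 - 79.32.255.255) does not contain 79.34.249.69
  79.162.192.0/18 (79.162.192.0 - 79.162.255.255) does not contain 79.34.249.69
  79.35.192.0/18 (79.35.192.0 - 79.35.255.255) does not contain 79.34.249.69
Longest matching prefix is /15 -> next hop 141.63.15.193.

141.63.15.193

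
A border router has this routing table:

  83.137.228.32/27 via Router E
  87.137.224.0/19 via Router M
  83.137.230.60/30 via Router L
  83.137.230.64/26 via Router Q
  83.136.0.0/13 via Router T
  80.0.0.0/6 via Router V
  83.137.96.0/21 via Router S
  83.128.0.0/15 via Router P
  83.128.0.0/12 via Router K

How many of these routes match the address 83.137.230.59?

Prefixes containing 83.137.230.59:
  80.0.0.0/6 (80.0.0.0 - 83.255.255.255)
  83.128.0.0/12 (83.128.0.0 - 83.143.255.255)
  83.136.0.0/13 (83.136.0.0 - 83.143.255.255)
Total matching entries: 3.

3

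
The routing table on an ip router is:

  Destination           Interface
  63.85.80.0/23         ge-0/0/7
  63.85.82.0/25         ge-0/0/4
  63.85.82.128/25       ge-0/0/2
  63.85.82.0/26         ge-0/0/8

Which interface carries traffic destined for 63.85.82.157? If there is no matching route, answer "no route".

ge-0/0/2

Routes whose prefix contains 63.85.82.157:
  63.85.82.128/25 (63.85.82.128 - 63.85.82.255) -> ge-0/0/2
More-specific entries that do NOT match:
  63.85.82.0/26 (63.85.82.0 - 63.85.82.63) does not contain 63.85.82.157
Longest matching prefix is /25 -> interface ge-0/0/2.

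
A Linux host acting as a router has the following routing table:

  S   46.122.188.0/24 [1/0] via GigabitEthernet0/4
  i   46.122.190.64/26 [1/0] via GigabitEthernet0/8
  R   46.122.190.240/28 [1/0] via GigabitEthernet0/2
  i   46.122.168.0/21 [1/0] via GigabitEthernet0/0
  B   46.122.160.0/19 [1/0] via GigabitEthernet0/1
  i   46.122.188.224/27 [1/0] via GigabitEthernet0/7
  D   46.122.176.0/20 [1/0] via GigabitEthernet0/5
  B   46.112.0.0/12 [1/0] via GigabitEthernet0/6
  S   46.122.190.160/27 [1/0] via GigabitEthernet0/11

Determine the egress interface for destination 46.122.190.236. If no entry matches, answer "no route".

GigabitEthernet0/5

Routes whose prefix contains 46.122.190.236:
  46.112.0.0/12 (46.112.0.0 - 46.127.255.255) -> GigabitEthernet0/6
  46.122.160.0/19 (46.122.160.0 - 46.122.191.255) -> GigabitEthernet0/1
  46.122.176.0/20 (46.122.176.0 - 46.122.191.255) -> GigabitEthernet0/5
More-specific entries that do NOT match:
  46.122.190.240/28 (46.122.190.240 - 46.122.190.255) does not contain 46.122.190.236
  46.122.188.224/27 (46.122.188.224 - 46.122.188.255) does not contain 46.122.190.236
  46.122.190.160/27 (46.122.190.160 - 46.122.190.191) does not contain 46.122.190.236
  46.122.190.64/26 (46.122.190.64 - 46.122.190.127) does not contain 46.122.190.236
  46.122.188.0/24 (46.122.188.0 - 46.122.188.255) does not contain 46.122.190.236
  46.122.168.0/21 (46.122.168.0 - 46.122.175.255) does not contain 46.122.190.236
Longest matching prefix is /20 -> interface GigabitEthernet0/5.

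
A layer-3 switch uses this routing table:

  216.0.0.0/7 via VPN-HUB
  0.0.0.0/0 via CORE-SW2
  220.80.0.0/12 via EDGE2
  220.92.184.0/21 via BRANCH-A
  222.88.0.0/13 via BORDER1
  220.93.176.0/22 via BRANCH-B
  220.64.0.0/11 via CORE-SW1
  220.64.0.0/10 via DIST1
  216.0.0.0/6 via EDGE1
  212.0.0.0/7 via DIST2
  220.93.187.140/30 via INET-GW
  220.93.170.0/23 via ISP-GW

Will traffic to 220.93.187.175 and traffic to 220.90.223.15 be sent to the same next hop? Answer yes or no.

yes

220.93.187.175: longest match 220.80.0.0/12 -> EDGE2
220.90.223.15: longest match 220.80.0.0/12 -> EDGE2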